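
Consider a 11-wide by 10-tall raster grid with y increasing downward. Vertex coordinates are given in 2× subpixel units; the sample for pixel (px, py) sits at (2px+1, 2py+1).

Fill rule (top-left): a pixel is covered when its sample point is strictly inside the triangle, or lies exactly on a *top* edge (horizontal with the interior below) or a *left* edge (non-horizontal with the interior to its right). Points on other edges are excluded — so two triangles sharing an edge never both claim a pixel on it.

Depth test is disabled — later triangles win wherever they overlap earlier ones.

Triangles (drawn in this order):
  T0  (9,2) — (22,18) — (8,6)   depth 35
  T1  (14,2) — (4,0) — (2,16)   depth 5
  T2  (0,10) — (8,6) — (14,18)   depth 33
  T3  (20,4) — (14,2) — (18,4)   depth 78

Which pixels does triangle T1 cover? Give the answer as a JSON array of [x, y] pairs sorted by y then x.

T0:
  2·area = 68
  edge (9, 2)→(22, 18): d=(13,16) right/bottom  bias=-1
  edge (22, 18)→(8, 6): d=(-14,-12) top-left  bias=+0
  edge (8, 6)→(9, 2): d=(1,-4) top-left  bias=+0
    (4,1)@(9, 3): e=[13,54,1] → X
    (5,1)@(11, 3): e=[-19,78,9] → .
    (4,2)@(9, 5): e=[39,26,3] → X
    (5,2)@(11, 5): e=[7,50,11] → X
    (6,2)@(13, 5): e=[-25,74,19] → .
    (4,3)@(9, 7): e=[65,-2,5] → .
    (5,3)@(11, 7): e=[33,22,13] → X
    (6,3)@(13, 7): e=[1,46,21] → X
    (7,3)@(15, 7): e=[-31,70,29] → .
    (5,4)@(11, 9): e=[59,-6,15] → .
    (6,4)@(13, 9): e=[27,18,23] → X
    (7,4)@(15, 9): e=[-5,42,31] → .
  covered (10 px):
    . . . . . . . . . . .
    . . . . X . . . . . .
    . . . . X X . . . . .
    . . . . . X X . . . .
    . . . . . . X . . . .
    . . . . . . . X . . .
    . . . . . . . . X . .
    . . . . . . . . . X .
    . . . . . . . . . . X
    . . . . . . . . . . .
T1:
  2·area = 164  (B↔C swapped to make it positive)
  edge (14, 2)→(2, 16): d=(-12,14) right/bottom  bias=-1
  edge (2, 16)→(4, 0): d=(2,-16) top-left  bias=+0
  edge (4, 0)→(14, 2): d=(10,2) right/bottom  bias=-1
    (2,0)@(5, 1): e=[138,18,8] → X
    (3,0)@(7, 1): e=[110,50,4] → X
    (4,0)@(9, 1): e=[82,82,0] → .  [on edge]
    (2,1)@(5, 3): e=[114,22,28] → X
    (4,1)@(9, 3): e=[58,86,20] → X
    (5,1)@(11, 3): e=[30,118,16] → X
    (6,1)@(13, 3): e=[2,150,12] → X
    (7,1)@(15, 3): e=[-26,182,8] → .
    (9,1)@(19, 3): e=[-82,246,0] → .  [on edge]
    (2,2)@(5, 5): e=[90,26,48] → X
    (6,2)@(13, 5): e=[-22,154,32] → .
    (2,3)@(5, 7): e=[66,30,68] → X
  covered (20 px):
    . . X X . . . . . . .
    . . X X X X X . . . .
    . . X X X X . . . . .
    . . X X X . . . . . .
    . X X X . . . . . . .
    . X X . . . . . . . .
    . X . . . . . . . . .
    . . . . . . . . . . .
    . . . . . . . . . . .
    . . . . . . . . . . .
T2:
  2·area = 120
  edge (0, 10)→(8, 6): d=(8,-4) top-left  bias=+0
  edge (8, 6)→(14, 18): d=(6,12) right/bottom  bias=-1
  edge (14, 18)→(0, 10): d=(-14,-8) top-left  bias=+0
    (3,3)@(7, 7): e=[4,18,98] → X
    (4,3)@(9, 7): e=[12,-6,114] → .
    (1,4)@(3, 9): e=[4,78,38] → X
    (2,4)@(5, 9): e=[12,54,54] → X
    (4,4)@(9, 9): e=[28,6,86] → X
    (5,4)@(11, 9): e=[36,-18,102] → .
    (1,5)@(3, 11): e=[20,90,10] → X
    (5,5)@(11, 11): e=[52,-6,74] → .
    (1,6)@(3, 13): e=[36,102,-18] → .
    (2,6)@(5, 13): e=[44,78,-2] → .
    (3,6)@(7, 13): e=[52,54,14] → X
    (5,6)@(11, 13): e=[68,6,46] → X
  covered (15 px):
    . . . . . . . . . . .
    . . . . . . . . . . .
    . . . . . . . . . . .
    . . . X . . . . . . .
    . X X X X . . . . . .
    . X X X X . . . . . .
    . . . X X X . . . . .
    . . . . X X . . . . .
    . . . . . . X . . . .
    . . . . . . . . . . .
T3:
  2·area = 4  (B↔C swapped to make it positive)
  edge (20, 4)→(18, 4): d=(-2,0) right/bottom  bias=-1
  edge (18, 4)→(14, 2): d=(-4,-2) top-left  bias=+0
  edge (14, 2)→(20, 4): d=(6,2) right/bottom  bias=-1
    (5,0)@(11, 1): e=[6,-2,0] → .  [on edge]
    (8,1)@(17, 3): e=[2,2,0] → .  [on edge]
  covered (0 px):
    . . . . . . . . . . .
    . . . . . . . . . . .
    . . . . . . . . . . .
    . . . . . . . . . . .
    . . . . . . . . . . .
    . . . . . . . . . . .
    . . . . . . . . . . .
    . . . . . . . . . . .
    . . . . . . . . . . .
    . . . . . . . . . . .

Result: [[2,0],[3,0],[2,1],[3,1],[4,1],[5,1],[6,1],[2,2],[3,2],[4,2],[5,2],[2,3],[3,3],[4,3],[1,4],[2,4],[3,4],[1,5],[2,5],[1,6]]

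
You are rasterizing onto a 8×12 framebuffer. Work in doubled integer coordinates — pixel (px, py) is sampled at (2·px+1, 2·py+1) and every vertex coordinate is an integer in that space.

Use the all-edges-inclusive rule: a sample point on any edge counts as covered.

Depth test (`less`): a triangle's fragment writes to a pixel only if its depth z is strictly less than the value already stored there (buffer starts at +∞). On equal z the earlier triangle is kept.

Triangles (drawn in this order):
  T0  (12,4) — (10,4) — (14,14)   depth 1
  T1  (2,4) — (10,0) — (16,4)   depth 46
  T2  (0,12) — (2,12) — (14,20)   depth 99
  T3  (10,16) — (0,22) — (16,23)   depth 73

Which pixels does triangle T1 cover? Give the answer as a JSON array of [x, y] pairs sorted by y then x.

T0:
  2·area = 20  (B↔C swapped to make it positive)
  edge (12, 4)→(14, 14): d=(2,10) inclusive
  edge (14, 14)→(10, 4): d=(-4,-10) inclusive
  edge (10, 4)→(12, 4): d=(2,0) inclusive
    (5,2)@(11, 5): e=[12,6,2] → #
    (6,2)@(13, 5): e=[-8,26,2] → ·
    (5,3)@(11, 7): e=[16,-2,6] → ·
    (6,4)@(13, 9): e=[0,10,10] → #  [on edge]
    (7,4)@(15, 9): e=[-20,30,10] → ·
    (6,5)@(13, 11): e=[4,2,14] → #
    (7,5)@(15, 11): e=[-16,22,14] → ·
    (6,6)@(13, 13): e=[8,-6,18] → ·
    (7,9)@(15, 19): e=[0,-10,30] → ·  [on edge]
  covered (3 px):
    · · · · · · · ·
    · · · · · · · ·
    · · · · · # · ·
    · · · · · · · ·
    · · · · · · # ·
    · · · · · · # ·
    · · · · · · · ·
    · · · · · · · ·
    · · · · · · · ·
    · · · · · · · ·
    · · · · · · · ·
    · · · · · · · ·
T1:
  2·area = 56
  edge (2, 4)→(10, 0): d=(8,-4) inclusive
  edge (10, 0)→(16, 4): d=(6,4) inclusive
  edge (16, 4)→(2, 4): d=(-14,0) inclusive
    (4,0)@(9, 1): e=[4,10,42] → #
    (5,0)@(11, 1): e=[12,2,42] → #
    (6,0)@(13, 1): e=[20,-6,42] → ·
    (2,1)@(5, 3): e=[4,38,14] → #
    (3,1)@(7, 3): e=[12,30,14] → #
    (6,1)@(13, 3): e=[36,6,14] → #
    (7,1)@(15, 3): e=[44,-2,14] → ·
    (2,2)@(5, 5): e=[20,50,-14] → ·
    (3,2)@(7, 5): e=[28,42,-14] → ·
    (4,2)@(9, 5): e=[36,34,-14] → ·
    (5,2)@(11, 5): e=[44,26,-14] → ·
    (6,2)@(13, 5): e=[52,18,-14] → ·
  covered (7 px):
    · · · · # # · ·
    · · # # # # # ·
    · · · · · · · ·
    · · · · · · · ·
    · · · · · · · ·
    · · · · · · · ·
    · · · · · · · ·
    · · · · · · · ·
    · · · · · · · ·
    · · · · · · · ·
    · · · · · · · ·
    · · · · · · · ·
T2:
  2·area = 16
  edge (0, 12)→(2, 12): d=(2,0) inclusive
  edge (2, 12)→(14, 20): d=(12,8) inclusive
  edge (14, 20)→(0, 12): d=(-14,-8) inclusive
    (1,6)@(3, 13): e=[2,4,10] → #
    (2,6)@(5, 13): e=[2,-12,26] → ·
    (1,7)@(3, 15): e=[6,28,-18] → ·
    (4,8)@(9, 17): e=[10,4,2] → #
    (5,8)@(11, 17): e=[10,-12,18] → ·
    (4,9)@(9, 19): e=[14,28,-26] → ·
  covered (2 px):
    · · · · · · · ·
    · · · · · · · ·
    · · · · · · · ·
    · · · · · · · ·
    · · · · · · · ·
    · · · · · · · ·
    · # · · · · · ·
    · · · · · · · ·
    · · · · # · · ·
    · · · · · · · ·
    · · · · · · · ·
    · · · · · · · ·
T3:
  2·area = 106  (B↔C swapped to make it positive)
  edge (10, 16)→(16, 23): d=(6,7) inclusive
  edge (16, 23)→(0, 22): d=(-16,-1) inclusive
  edge (0, 22)→(10, 16): d=(10,-6) inclusive
    (7,6)@(15, 13): e=[-53,159,0] → ·  [on edge]
    (4,8)@(9, 17): e=[13,89,4] → #
    (5,8)@(11, 17): e=[-1,91,16] → ·
    (2,9)@(5, 19): e=[53,53,0] → #  [on edge]
    (3,9)@(7, 19): e=[39,55,12] → #
    (5,9)@(11, 19): e=[11,59,36] → #
    (6,9)@(13, 19): e=[-3,61,48] → ·
    (1,10)@(3, 21): e=[79,19,8] → #
    (6,10)@(13, 21): e=[9,29,68] → #
    (7,10)@(15, 21): e=[-5,31,80] → ·
    (1,11)@(3, 23): e=[91,-13,28] → ·
    (2,11)@(5, 23): e=[77,-11,40] → ·
  covered (11 px):
    · · · · · · · ·
    · · · · · · · ·
    · · · · · · · ·
    · · · · · · · ·
    · · · · · · · ·
    · · · · · · · ·
    · · · · · · · ·
    · · · · · · · ·
    · · · · # · · ·
    · · # # # # · ·
    · # # # # # # ·
    · · · · · · · ·

Answer: [[4,0],[5,0],[2,1],[3,1],[4,1],[5,1],[6,1]]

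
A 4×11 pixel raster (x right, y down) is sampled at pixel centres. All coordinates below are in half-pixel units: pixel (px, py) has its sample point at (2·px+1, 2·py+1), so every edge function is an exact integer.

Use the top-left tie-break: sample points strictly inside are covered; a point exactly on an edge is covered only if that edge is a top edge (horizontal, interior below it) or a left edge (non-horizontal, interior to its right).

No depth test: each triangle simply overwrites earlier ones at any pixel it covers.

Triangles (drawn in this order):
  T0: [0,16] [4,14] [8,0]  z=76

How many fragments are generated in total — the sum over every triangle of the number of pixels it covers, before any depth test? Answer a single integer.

T0:
  2·area = 48  (B↔C swapped to make it positive)
  edge (0, 16)→(8, 0): d=(8,-16) top-left  bias=+0
  edge (8, 0)→(4, 14): d=(-4,14) right/bottom  bias=-1
  edge (4, 14)→(0, 16): d=(-4,2) right/bottom  bias=-1
    (3,1)@(7, 3): e=[8,2,38] → X
    (3,2)@(7, 5): e=[24,-6,30] → .
    (2,3)@(5, 7): e=[8,14,26] → X
    (3,3)@(7, 7): e=[40,-14,22] → .
    (2,4)@(5, 9): e=[24,6,18] → X
    (3,4)@(7, 9): e=[56,-22,14] → .
    (1,5)@(3, 11): e=[8,26,14] → X
    (2,5)@(5, 11): e=[40,-2,10] → .
    (1,6)@(3, 13): e=[24,18,6] → X
    (2,6)@(5, 13): e=[56,-10,2] → .
    (0,7)@(1, 15): e=[8,38,2] → X
    (1,7)@(3, 15): e=[40,10,-2] → .
  covered (6 px):
    . . . .
    . . . X
    . . . .
    . . X .
    . . X .
    . X . .
    . X . .
    X . . .
    . . . .
    . . . .
    . . . .

Final: 6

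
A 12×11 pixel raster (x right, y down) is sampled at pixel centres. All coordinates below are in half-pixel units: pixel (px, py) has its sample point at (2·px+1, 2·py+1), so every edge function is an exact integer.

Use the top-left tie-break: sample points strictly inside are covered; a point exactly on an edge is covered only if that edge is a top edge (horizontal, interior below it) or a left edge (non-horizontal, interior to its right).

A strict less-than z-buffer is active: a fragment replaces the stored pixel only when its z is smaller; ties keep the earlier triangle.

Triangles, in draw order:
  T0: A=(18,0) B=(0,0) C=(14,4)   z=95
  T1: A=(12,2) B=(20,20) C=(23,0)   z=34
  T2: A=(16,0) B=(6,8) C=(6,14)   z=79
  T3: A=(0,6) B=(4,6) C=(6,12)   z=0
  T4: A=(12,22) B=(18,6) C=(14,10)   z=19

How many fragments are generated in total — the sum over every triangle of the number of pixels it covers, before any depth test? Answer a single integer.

T0:
  2·area = 72  (B↔C swapped to make it positive)
  edge (18, 0)→(14, 4): d=(-4,4) right/bottom  bias=-1
  edge (14, 4)→(0, 0): d=(-14,-4) top-left  bias=+0
  edge (0, 0)→(18, 0): d=(18,0) top-left  bias=+0
    (2,0)@(5, 1): e=[48,6,18] → █
    (3,0)@(7, 1): e=[40,14,18] → █
    (4,0)@(9, 1): e=[32,22,18] → █
    (5,0)@(11, 1): e=[24,30,18] → █
    (6,0)@(13, 1): e=[16,38,18] → █
    (7,0)@(15, 1): e=[8,46,18] → █
    (8,0)@(17, 1): e=[0,54,18] → ·  [on edge]
    (2,1)@(5, 3): e=[40,-22,54] → ·
    (3,1)@(7, 3): e=[32,-14,54] → ·
    (4,1)@(9, 3): e=[24,-6,54] → ·
    (5,1)@(11, 3): e=[16,2,54] → █
    (7,1)@(15, 3): e=[0,18,54] → ·  [on edge]
    (6,2)@(13, 5): e=[0,-18,90] → ·  [on edge]
    (5,3)@(11, 7): e=[0,-54,126] → ·  [on edge]
    (4,4)@(9, 9): e=[0,-90,162] → ·  [on edge]
    (3,5)@(7, 11): e=[0,-126,198] → ·  [on edge]
    (2,6)@(5, 13): e=[0,-162,234] → ·  [on edge]
    (1,7)@(3, 15): e=[0,-198,270] → ·  [on edge]
    (0,8)@(1, 17): e=[0,-234,306] → ·  [on edge]
  covered (8 px):
    · · █ █ █ █ █ █ · · · ·
    · · · · · █ █ · · · · ·
    · · · · · · · · · · · ·
    · · · · · · · · · · · ·
    · · · · · · · · · · · ·
    · · · · · · · · · · · ·
    · · · · · · · · · · · ·
    · · · · · · · · · · · ·
    · · · · · · · · · · · ·
    · · · · · · · · · · · ·
    · · · · · · · · · · · ·
T1:
  2·area = 214  (B↔C swapped to make it positive)
  edge (12, 2)→(23, 0): d=(11,-2) top-left  bias=+0
  edge (23, 0)→(20, 20): d=(-3,20) right/bottom  bias=-1
  edge (20, 20)→(12, 2): d=(-8,-18) top-left  bias=+0
    (9,0)@(19, 1): e=[3,77,134] → █
    (10,0)@(21, 1): e=[7,37,170] → █
    (11,0)@(23, 1): e=[11,-3,206] → ·
    (6,1)@(13, 3): e=[13,191,10] → █
    (7,1)@(15, 3): e=[17,151,46] → █
    (8,1)@(17, 3): e=[21,111,82] → █
    (11,1)@(23, 3): e=[33,-9,190] → ·
    (6,2)@(13, 5): e=[35,185,-6] → ·
    (7,2)@(15, 5): e=[39,145,30] → █
    (11,2)@(23, 5): e=[55,-15,174] → ·
    (7,3)@(15, 7): e=[61,139,14] → █
    (11,3)@(23, 7): e=[77,-21,158] → ·
  covered (26 px):
    · · · · · · · · · █ █ ·
    · · · · · · █ █ █ █ █ ·
    · · · · · · · █ █ █ █ ·
    · · · · · · · █ █ █ █ ·
    · · · · · · · · █ █ █ ·
    · · · · · · · · █ █ █ ·
    · · · · · · · · █ █ █ ·
    · · · · · · · · · █ · ·
    · · · · · · · · · █ · ·
    · · · · · · · · · · · ·
    · · · · · · · · · · · ·
T2:
  2·area = 60  (B↔C swapped to make it positive)
  edge (16, 0)→(6, 14): d=(-10,14) right/bottom  bias=-1
  edge (6, 14)→(6, 8): d=(0,-6) top-left  bias=+0
  edge (6, 8)→(16, 0): d=(10,-8) top-left  bias=+0
    (7,0)@(15, 1): e=[4,54,2] → █
    (8,0)@(17, 1): e=[-24,66,18] → ·
    (6,1)@(13, 3): e=[12,42,6] → █
    (7,1)@(15, 3): e=[-16,54,22] → ·
    (5,2)@(11, 5): e=[20,30,10] → █
    (6,2)@(13, 5): e=[-8,42,26] → ·
    (4,3)@(9, 7): e=[28,18,14] → █
    (5,3)@(11, 7): e=[0,30,30] → ·  [on edge]
    (3,4)@(7, 9): e=[36,6,18] → █
    (5,4)@(11, 9): e=[-20,30,50] → ·
    (3,5)@(7, 11): e=[16,6,38] → █
    (4,5)@(9, 11): e=[-12,18,54] → ·
    (0,10)@(1, 21): e=[0,-30,90] → ·  [on edge]
  covered (7 px):
    · · · · · · · █ · · · ·
    · · · · · · █ · · · · ·
    · · · · · █ · · · · · ·
    · · · · █ · · · · · · ·
    · · · █ █ · · · · · · ·
    · · · █ · · · · · · · ·
    · · · · · · · · · · · ·
    · · · · · · · · · · · ·
    · · · · · · · · · · · ·
    · · · · · · · · · · · ·
    · · · · · · · · · · · ·
T3:
  2·area = 24
  edge (0, 6)→(4, 6): d=(4,0) top-left  bias=+0
  edge (4, 6)→(6, 12): d=(2,6) right/bottom  bias=-1
  edge (6, 12)→(0, 6): d=(-6,-6) top-left  bias=+0
    (1,1)@(3, 3): e=[-12,0,36] → ·  [on edge]
    (0,3)@(1, 7): e=[4,20,0] → █  [on edge]
    (1,3)@(3, 7): e=[4,8,12] → █
    (2,3)@(5, 7): e=[4,-4,24] → ·
    (0,4)@(1, 9): e=[12,24,-12] → ·
    (1,4)@(3, 9): e=[12,12,0] → █  [on edge]
    (2,4)@(5, 9): e=[12,0,12] → ·  [on edge]
    (1,5)@(3, 11): e=[20,16,-12] → ·
    (2,5)@(5, 11): e=[20,4,0] → █  [on edge]
    (3,5)@(7, 11): e=[20,-8,12] → ·
    (2,6)@(5, 13): e=[28,8,-12] → ·
    (3,6)@(7, 13): e=[28,-4,0] → ·  [on edge]
    (3,7)@(7, 15): e=[36,0,-12] → ·  [on edge]
    (4,7)@(9, 15): e=[36,-12,0] → ·  [on edge]
    (5,8)@(11, 17): e=[44,-20,0] → ·  [on edge]
    (6,9)@(13, 19): e=[52,-28,0] → ·  [on edge]
    (4,10)@(9, 21): e=[60,0,-36] → ·  [on edge]
    (7,10)@(15, 21): e=[60,-36,0] → ·  [on edge]
  covered (4 px):
    · · · · · · · · · · · ·
    · · · · · · · · · · · ·
    · · · · · · · · · · · ·
    █ █ · · · · · · · · · ·
    · █ · · · · · · · · · ·
    · · █ · · · · · · · · ·
    · · · · · · · · · · · ·
    · · · · · · · · · · · ·
    · · · · · · · · · · · ·
    · · · · · · · · · · · ·
    · · · · · · · · · · · ·
T4:
  2·area = 40  (B↔C swapped to make it positive)
  edge (12, 22)→(14, 10): d=(2,-12) top-left  bias=+0
  edge (14, 10)→(18, 6): d=(4,-4) top-left  bias=+0
  edge (18, 6)→(12, 22): d=(-6,16) right/bottom  bias=-1
    (11,0)@(23, 1): e=[90,0,-50] → ·  [on edge]
    (10,1)@(21, 3): e=[70,0,-30] → ·  [on edge]
    (9,2)@(19, 5): e=[50,0,-10] → ·  [on edge]
    (8,3)@(17, 7): e=[30,0,10] → █  [on edge]
    (9,3)@(19, 7): e=[54,8,-22] → ·
    (7,4)@(15, 9): e=[10,0,30] → █  [on edge]
    (8,4)@(17, 9): e=[34,8,-2] → ·
    (6,5)@(13, 11): e=[-10,0,50] → ·  [on edge]
    (7,5)@(15, 11): e=[14,8,18] → █
    (8,5)@(17, 11): e=[38,16,-14] → ·
    (5,6)@(11, 13): e=[-30,0,70] → ·  [on edge]
    (7,6)@(15, 13): e=[18,16,6] → █
    (4,7)@(9, 15): e=[-50,0,90] → ·  [on edge]
    (3,8)@(7, 17): e=[-70,0,110] → ·  [on edge]
    (2,9)@(5, 19): e=[-90,0,130] → ·  [on edge]
    (1,10)@(3, 21): e=[-110,0,150] → ·  [on edge]
  covered (6 px):
    · · · · · · · · · · · ·
    · · · · · · · · · · · ·
    · · · · · · · · · · · ·
    · · · · · · · · █ · · ·
    · · · · · · · █ · · · ·
    · · · · · · · █ · · · ·
    · · · · · · · █ · · · ·
    · · · · · · · · · · · ·
    · · · · · · █ · · · · ·
    · · · · · · █ · · · · ·
    · · · · · · · · · · · ·

Final: 51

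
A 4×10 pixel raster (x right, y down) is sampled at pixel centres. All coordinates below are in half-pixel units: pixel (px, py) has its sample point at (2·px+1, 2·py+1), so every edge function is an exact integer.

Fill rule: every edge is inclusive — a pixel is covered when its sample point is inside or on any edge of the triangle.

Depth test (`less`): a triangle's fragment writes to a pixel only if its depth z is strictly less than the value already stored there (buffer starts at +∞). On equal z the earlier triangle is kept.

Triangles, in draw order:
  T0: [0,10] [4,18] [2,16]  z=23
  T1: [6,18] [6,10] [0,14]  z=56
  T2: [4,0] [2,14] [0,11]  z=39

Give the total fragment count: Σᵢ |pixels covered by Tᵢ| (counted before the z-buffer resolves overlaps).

T0:
  2·area = 8
  edge (0, 10)→(4, 18): d=(4,8) inclusive
  edge (4, 18)→(2, 16): d=(-2,-2) inclusive
  edge (2, 16)→(0, 10): d=(-2,-6) inclusive
    (0,6)@(1, 13): e=[4,4,0] → █  [on edge]
    (1,6)@(3, 13): e=[-12,8,12] → ·
    (0,7)@(1, 15): e=[12,0,-4] → ·  [on edge]
    (1,8)@(3, 17): e=[4,0,4] → █  [on edge]
    (2,8)@(5, 17): e=[-12,4,16] → ·
    (1,9)@(3, 19): e=[12,-4,0] → ·  [on edge]
    (2,9)@(5, 19): e=[-4,0,12] → ·  [on edge]
  covered (2 px):
    · · · ·
    · · · ·
    · · · ·
    · · · ·
    · · · ·
    · · · ·
    █ · · ·
    · · · ·
    · █ · ·
    · · · ·
T1:
  2·area = 48  (B↔C swapped to make it positive)
  edge (6, 18)→(0, 14): d=(-6,-4) inclusive
  edge (0, 14)→(6, 10): d=(6,-4) inclusive
  edge (6, 10)→(6, 18): d=(0,8) inclusive
    (2,5)@(5, 11): e=[38,2,8] → █
    (3,5)@(7, 11): e=[46,10,-8] → ·
    (1,6)@(3, 13): e=[18,6,24] → █
    (3,6)@(7, 13): e=[34,22,-8] → ·
    (1,7)@(3, 15): e=[6,18,24] → █
    (3,7)@(7, 15): e=[22,34,-8] → ·
    (1,8)@(3, 17): e=[-6,30,24] → ·
    (2,8)@(5, 17): e=[2,38,8] → █
    (3,8)@(7, 17): e=[10,46,-8] → ·
    (2,9)@(5, 19): e=[-10,50,8] → ·
  covered (6 px):
    · · · ·
    · · · ·
    · · · ·
    · · · ·
    · · · ·
    · · █ ·
    · █ █ ·
    · █ █ ·
    · · █ ·
    · · · ·
T2:
  2·area = 34
  edge (4, 0)→(2, 14): d=(-2,14) inclusive
  edge (2, 14)→(0, 11): d=(-2,-3) inclusive
  edge (0, 11)→(4, 0): d=(4,-11) inclusive
    (1,1)@(3, 3): e=[8,25,1] → █
    (2,1)@(5, 3): e=[-20,31,23] → ·
    (1,2)@(3, 5): e=[4,21,9] → █
    (2,2)@(5, 5): e=[-24,27,31] → ·
    (1,3)@(3, 7): e=[0,17,17] → █  [on edge]
    (2,3)@(5, 7): e=[-28,23,39] → ·
    (0,4)@(1, 9): e=[24,7,3] → █
    (1,4)@(3, 9): e=[-4,13,25] → ·
    (0,5)@(1, 11): e=[20,3,11] → █
    (1,5)@(3, 11): e=[-8,9,33] → ·
    (0,6)@(1, 13): e=[16,-1,19] → ·
  covered (5 px):
    · · · ·
    · █ · ·
    · █ · ·
    · █ · ·
    █ · · ·
    █ · · ·
    · · · ·
    · · · ·
    · · · ·
    · · · ·

Answer: 13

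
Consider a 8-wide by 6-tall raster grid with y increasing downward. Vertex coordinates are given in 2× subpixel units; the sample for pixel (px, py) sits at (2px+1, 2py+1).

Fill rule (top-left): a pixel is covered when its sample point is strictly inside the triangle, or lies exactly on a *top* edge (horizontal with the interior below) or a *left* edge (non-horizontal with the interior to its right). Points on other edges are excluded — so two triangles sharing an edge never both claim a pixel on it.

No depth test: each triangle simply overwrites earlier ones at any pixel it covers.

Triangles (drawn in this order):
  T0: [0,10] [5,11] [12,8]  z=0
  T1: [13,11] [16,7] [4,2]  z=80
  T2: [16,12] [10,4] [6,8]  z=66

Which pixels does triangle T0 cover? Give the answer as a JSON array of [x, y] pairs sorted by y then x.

T0:
  2·area = 22  (B↔C swapped to make it positive)
  edge (0, 10)→(12, 8): d=(12,-2) top-left  bias=+0
  edge (12, 8)→(5, 11): d=(-7,3) right/bottom  bias=-1
  edge (5, 11)→(0, 10): d=(-5,-1) top-left  bias=+0
    (3,4)@(7, 9): e=[2,8,12] → X
    (4,4)@(9, 9): e=[6,2,14] → X
    (5,4)@(11, 9): e=[10,-4,16] → .
    (2,5)@(5, 11): e=[22,0,0] → .  [on edge]
    (3,5)@(7, 11): e=[26,-6,2] → .
    (4,5)@(9, 11): e=[30,-12,4] → .
  covered (2 px):
    . . . . . . . .
    . . . . . . . .
    . . . . . . . .
    . . . . . . . .
    . . . X X . . .
    . . . . . . . .
T1:
  2·area = 63  (B↔C swapped to make it positive)
  edge (13, 11)→(4, 2): d=(-9,-9) top-left  bias=+0
  edge (4, 2)→(16, 7): d=(12,5) right/bottom  bias=-1
  edge (16, 7)→(13, 11): d=(-3,4) right/bottom  bias=-1
    (1,0)@(3, 1): e=[0,-7,70] → .  [on edge]
    (2,1)@(5, 3): e=[0,7,56] → X  [on edge]
    (3,1)@(7, 3): e=[18,-3,48] → .
    (2,2)@(5, 5): e=[-18,31,50] → .
    (3,2)@(7, 5): e=[0,21,42] → X  [on edge]
    (4,2)@(9, 5): e=[18,11,34] → X
    (5,2)@(11, 5): e=[36,1,26] → X
    (6,2)@(13, 5): e=[54,-9,18] → .
    (3,3)@(7, 7): e=[-18,45,36] → .
    (4,3)@(9, 7): e=[0,35,28] → X  [on edge]
    (6,3)@(13, 7): e=[36,15,12] → X
    (7,3)@(15, 7): e=[54,5,4] → X
    (5,4)@(11, 9): e=[0,49,14] → X  [on edge]
    (6,5)@(13, 11): e=[0,63,0] → .  [on edge]
  covered (10 px):
    . . . . . . . .
    . . X . . . . .
    . . . X X X . .
    . . . . X X X X
    . . . . . X X .
    . . . . . . . .
T2:
  2·area = 56  (B↔C swapped to make it positive)
  edge (16, 12)→(6, 8): d=(-10,-4) top-left  bias=+0
  edge (6, 8)→(10, 4): d=(4,-4) top-left  bias=+0
  edge (10, 4)→(16, 12): d=(6,8) right/bottom  bias=-1
    (6,0)@(13, 1): e=[98,0,-42] → .  [on edge]
    (5,1)@(11, 3): e=[70,0,-14] → .  [on edge]
    (4,2)@(9, 5): e=[42,0,14] → X  [on edge]
    (5,2)@(11, 5): e=[50,8,-2] → .
    (3,3)@(7, 7): e=[14,0,42] → X  [on edge]
    (5,3)@(11, 7): e=[30,16,10] → X
    (6,3)@(13, 7): e=[38,24,-6] → .
    (2,4)@(5, 9): e=[-14,0,70] → .  [on edge]
    (3,4)@(7, 9): e=[-6,8,54] → .
    (4,4)@(9, 9): e=[2,16,38] → X
    (6,4)@(13, 9): e=[18,32,6] → X
    (7,4)@(15, 9): e=[26,40,-10] → .
    (1,5)@(3, 11): e=[-42,0,98] → .  [on edge]
  covered (8 px):
    . . . . . . . .
    . . . . . . . .
    . . . . X . . .
    . . . X X X . .
    . . . . X X X .
    . . . . . . . X

Answer: [[3,4],[4,4]]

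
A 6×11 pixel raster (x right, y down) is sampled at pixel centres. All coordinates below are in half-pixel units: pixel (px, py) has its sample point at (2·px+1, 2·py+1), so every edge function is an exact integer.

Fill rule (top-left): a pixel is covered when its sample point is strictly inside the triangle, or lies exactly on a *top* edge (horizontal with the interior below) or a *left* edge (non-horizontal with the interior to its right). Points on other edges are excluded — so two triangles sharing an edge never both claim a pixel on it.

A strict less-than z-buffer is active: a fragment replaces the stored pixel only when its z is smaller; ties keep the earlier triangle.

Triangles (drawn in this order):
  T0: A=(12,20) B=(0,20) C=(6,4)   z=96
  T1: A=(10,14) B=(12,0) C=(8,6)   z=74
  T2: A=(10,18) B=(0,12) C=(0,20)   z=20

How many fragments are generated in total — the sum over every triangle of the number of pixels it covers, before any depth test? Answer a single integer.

T0:
  2·area = 192
  edge (12, 20)→(0, 20): d=(-12,0) right/bottom  bias=-1
  edge (0, 20)→(6, 4): d=(6,-16) top-left  bias=+0
  edge (6, 4)→(12, 20): d=(6,16) right/bottom  bias=-1
    (2,3)@(5, 7): e=[156,2,34] → #
    (3,3)@(7, 7): e=[156,34,2] → #
    (4,3)@(9, 7): e=[156,66,-30] → ·
    (2,4)@(5, 9): e=[132,14,46] → #
    (4,4)@(9, 9): e=[132,78,-18] → ·
    (2,5)@(5, 11): e=[108,26,58] → #
    (4,5)@(9, 11): e=[108,90,-6] → ·
    (1,6)@(3, 13): e=[84,6,102] → #
    (4,6)@(9, 13): e=[84,102,6] → #
    (5,6)@(11, 13): e=[84,134,-26] → ·
    (1,7)@(3, 15): e=[60,18,114] → #
    (5,7)@(11, 15): e=[60,146,-14] → ·
  covered (24 px):
    · · · · · ·
    · · · · · ·
    · · · · · ·
    · · # # · ·
    · · # # · ·
    · · # # · ·
    · # # # # ·
    · # # # # ·
    · # # # # ·
    # # # # # #
    · · · · · ·
T1:
  2·area = 44  (B↔C swapped to make it positive)
  edge (10, 14)→(8, 6): d=(-2,-8) top-left  bias=+0
  edge (8, 6)→(12, 0): d=(4,-6) top-left  bias=+0
  edge (12, 0)→(10, 14): d=(-2,14) right/bottom  bias=-1
    (5,1)@(11, 3): e=[30,6,8] → #
    (4,2)@(9, 5): e=[10,2,32] → #
    (4,3)@(9, 7): e=[6,10,28] → #
    (5,3)@(11, 7): e=[22,22,0] → ·  [on edge]
    (4,4)@(9, 9): e=[2,18,24] → #
    (5,4)@(11, 9): e=[18,30,-4] → ·
    (4,5)@(9, 11): e=[-2,26,20] → ·
    (4,10)@(9, 21): e=[-22,66,0] → ·  [on edge]
  covered (5 px):
    · · · · · ·
    · · · · · #
    · · · · # #
    · · · · # ·
    · · · · # ·
    · · · · · ·
    · · · · · ·
    · · · · · ·
    · · · · · ·
    · · · · · ·
    · · · · · ·
T2:
  2·area = 80  (B↔C swapped to make it positive)
  edge (10, 18)→(0, 20): d=(-10,2) right/bottom  bias=-1
  edge (0, 20)→(0, 12): d=(0,-8) top-left  bias=+0
  edge (0, 12)→(10, 18): d=(10,6) right/bottom  bias=-1
    (0,6)@(1, 13): e=[68,8,4] → #
    (1,6)@(3, 13): e=[64,24,-8] → ·
    (0,7)@(1, 15): e=[48,8,24] → #
    (1,7)@(3, 15): e=[44,24,12] → #
    (2,7)@(5, 15): e=[40,40,0] → ·  [on edge]
    (0,8)@(1, 17): e=[28,8,44] → #
    (2,8)@(5, 17): e=[20,40,20] → #
    (3,8)@(7, 17): e=[16,56,8] → #
    (4,8)@(9, 17): e=[12,72,-4] → ·
    (0,9)@(1, 19): e=[8,8,64] → #
    (2,9)@(5, 19): e=[0,40,40] → ·  [on edge]
    (3,9)@(7, 19): e=[-4,56,28] → ·
  covered (9 px):
    · · · · · ·
    · · · · · ·
    · · · · · ·
    · · · · · ·
    · · · · · ·
    · · · · · ·
    # · · · · ·
    # # · · · ·
    # # # # · ·
    # # · · · ·
    · · · · · ·

Answer: 38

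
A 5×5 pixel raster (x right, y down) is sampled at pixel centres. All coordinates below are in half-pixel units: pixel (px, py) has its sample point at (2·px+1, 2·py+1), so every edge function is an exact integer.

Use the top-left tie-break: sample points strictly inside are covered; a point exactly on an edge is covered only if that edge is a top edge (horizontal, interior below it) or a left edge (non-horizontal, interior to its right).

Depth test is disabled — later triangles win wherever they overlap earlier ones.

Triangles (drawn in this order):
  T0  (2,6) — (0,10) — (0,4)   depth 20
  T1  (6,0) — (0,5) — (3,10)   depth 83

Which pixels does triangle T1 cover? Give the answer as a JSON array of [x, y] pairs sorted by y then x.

T0:
  2·area = 12
  edge (2, 6)→(0, 10): d=(-2,4) right/bottom  bias=-1
  edge (0, 10)→(0, 4): d=(0,-6) top-left  bias=+0
  edge (0, 4)→(2, 6): d=(2,2) right/bottom  bias=-1
    (0,2)@(1, 5): e=[6,6,0] → ·  [on edge]
    (0,3)@(1, 7): e=[2,6,4] → █
    (1,3)@(3, 7): e=[-6,18,0] → ·  [on edge]
    (0,4)@(1, 9): e=[-2,6,8] → ·
    (2,4)@(5, 9): e=[-18,30,0] → ·  [on edge]
  covered (1 px):
    · · · · ·
    · · · · ·
    · · · · ·
    █ · · · ·
    · · · · ·
T1:
  2·area = 45  (B↔C swapped to make it positive)
  edge (6, 0)→(3, 10): d=(-3,10) right/bottom  bias=-1
  edge (3, 10)→(0, 5): d=(-3,-5) top-left  bias=+0
  edge (0, 5)→(6, 0): d=(6,-5) top-left  bias=+0
    (2,0)@(5, 1): e=[7,37,1] → █
    (3,0)@(7, 1): e=[-13,47,11] → ·
    (1,1)@(3, 3): e=[21,21,3] → █
    (3,1)@(7, 3): e=[-19,41,23] → ·
    (0,2)@(1, 5): e=[35,5,5] → █
    (2,2)@(5, 5): e=[-5,25,25] → ·
    (0,3)@(1, 7): e=[29,-1,17] → ·
    (1,3)@(3, 7): e=[9,9,27] → █
    (2,3)@(5, 7): e=[-11,19,37] → ·
    (1,4)@(3, 9): e=[3,3,39] → █
    (2,4)@(5, 9): e=[-17,13,49] → ·
  covered (7 px):
    · · █ · ·
    · █ █ · ·
    █ █ · · ·
    · █ · · ·
    · █ · · ·

Answer: [[2,0],[1,1],[2,1],[0,2],[1,2],[1,3],[1,4]]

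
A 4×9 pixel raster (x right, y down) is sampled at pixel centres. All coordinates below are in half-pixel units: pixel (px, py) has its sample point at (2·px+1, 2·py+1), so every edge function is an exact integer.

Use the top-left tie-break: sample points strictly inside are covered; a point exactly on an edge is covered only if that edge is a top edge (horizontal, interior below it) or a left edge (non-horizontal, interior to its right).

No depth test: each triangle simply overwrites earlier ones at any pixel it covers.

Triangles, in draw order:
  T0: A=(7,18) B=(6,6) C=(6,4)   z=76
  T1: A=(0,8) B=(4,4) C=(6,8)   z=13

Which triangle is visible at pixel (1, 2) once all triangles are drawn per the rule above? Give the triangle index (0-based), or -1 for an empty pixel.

T0:
  2·area = 2
  edge (7, 18)→(6, 6): d=(-1,-12) top-left  bias=+0
  edge (6, 6)→(6, 4): d=(0,-2) top-left  bias=+0
  edge (6, 4)→(7, 18): d=(1,14) right/bottom  bias=-1
  covered (0 px):
    . . . .
    . . . .
    . . . .
    . . . .
    . . . .
    . . . .
    . . . .
    . . . .
    . . . .
T1:
  2·area = 24
  edge (0, 8)→(4, 4): d=(4,-4) top-left  bias=+0
  edge (4, 4)→(6, 8): d=(2,4) right/bottom  bias=-1
  edge (6, 8)→(0, 8): d=(-6,0) right/bottom  bias=-1
    (3,0)@(7, 1): e=[0,-18,42] → .  [on edge]
    (2,1)@(5, 3): e=[0,-6,30] → .  [on edge]
    (1,2)@(3, 5): e=[0,6,18] → X  [on edge]
    (2,2)@(5, 5): e=[8,-2,18] → .
    (0,3)@(1, 7): e=[0,18,6] → X  [on edge]
    (2,3)@(5, 7): e=[16,2,6] → X
    (3,3)@(7, 7): e=[24,-6,6] → .
    (0,4)@(1, 9): e=[8,22,-6] → .
    (1,4)@(3, 9): e=[16,14,-6] → .
    (2,4)@(5, 9): e=[24,6,-6] → .
  covered (4 px):
    . . . .
    . . . .
    . X . .
    X X X .
    . . . .
    . . . .
    . . . .
    . . . .
    . . . .

Z-buffer (winner per pixel, '.' = empty):
  . . . .
  . . . .
  . 1 . .
  1 1 1 .
  . . . .
  . . . .
  . . . .
  . . . .
  . . . .

Final: 1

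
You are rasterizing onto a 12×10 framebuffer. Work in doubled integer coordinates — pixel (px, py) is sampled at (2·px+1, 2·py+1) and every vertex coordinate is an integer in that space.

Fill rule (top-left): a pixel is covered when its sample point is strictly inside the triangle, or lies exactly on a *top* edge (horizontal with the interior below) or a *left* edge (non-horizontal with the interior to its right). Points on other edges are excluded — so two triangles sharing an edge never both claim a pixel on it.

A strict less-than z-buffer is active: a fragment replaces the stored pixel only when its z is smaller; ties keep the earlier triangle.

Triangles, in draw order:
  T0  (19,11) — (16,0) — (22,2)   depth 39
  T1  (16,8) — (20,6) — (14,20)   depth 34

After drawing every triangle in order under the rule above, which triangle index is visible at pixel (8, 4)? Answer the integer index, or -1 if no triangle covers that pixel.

T0:
  2·area = 60
  edge (19, 11)→(16, 0): d=(-3,-11) top-left  bias=+0
  edge (16, 0)→(22, 2): d=(6,2) right/bottom  bias=-1
  edge (22, 2)→(19, 11): d=(-3,9) right/bottom  bias=-1
    (8,0)@(17, 1): e=[8,4,48] → #
    (9,0)@(19, 1): e=[30,0,30] → ·  [on edge]
    (8,1)@(17, 3): e=[2,16,42] → #
    (9,1)@(19, 3): e=[24,12,24] → #
    (10,1)@(21, 3): e=[46,8,6] → #
    (11,1)@(23, 3): e=[68,4,-12] → ·
    (8,2)@(17, 5): e=[-4,28,36] → ·
    (9,2)@(19, 5): e=[18,24,18] → #
    (10,2)@(21, 5): e=[40,20,0] → ·  [on edge]
    (9,3)@(19, 7): e=[12,36,12] → #
    (10,3)@(21, 7): e=[34,32,-6] → ·
    (9,4)@(19, 9): e=[6,48,6] → #
    (9,5)@(19, 11): e=[0,60,0] → ·  [on edge]
    (8,8)@(17, 17): e=[-40,100,0] → ·  [on edge]
  covered (7 px):
    · · · · · · · · # · · ·
    · · · · · · · · # # # ·
    · · · · · · · · · # · ·
    · · · · · · · · · # · ·
    · · · · · · · · · # · ·
    · · · · · · · · · · · ·
    · · · · · · · · · · · ·
    · · · · · · · · · · · ·
    · · · · · · · · · · · ·
    · · · · · · · · · · · ·
T1:
  2·area = 44
  edge (16, 8)→(20, 6): d=(4,-2) top-left  bias=+0
  edge (20, 6)→(14, 20): d=(-6,14) right/bottom  bias=-1
  edge (14, 20)→(16, 8): d=(2,-12) top-left  bias=+0
    (9,3)@(19, 7): e=[2,8,34] → #
    (10,3)@(21, 7): e=[6,-20,58] → ·
    (8,4)@(17, 9): e=[6,24,14] → #
    (9,4)@(19, 9): e=[10,-4,38] → ·
    (8,5)@(17, 11): e=[14,12,18] → #
    (9,5)@(19, 11): e=[18,-16,42] → ·
    (8,6)@(17, 13): e=[22,0,22] → ·  [on edge]
    (7,7)@(15, 15): e=[26,16,2] → #
    (8,7)@(17, 15): e=[30,-12,26] → ·
    (7,8)@(15, 17): e=[34,4,6] → #
    (8,8)@(17, 17): e=[38,-24,30] → ·
    (7,9)@(15, 19): e=[42,-8,10] → ·
  covered (5 px):
    · · · · · · · · · · · ·
    · · · · · · · · · · · ·
    · · · · · · · · · · · ·
    · · · · · · · · · # · ·
    · · · · · · · · # · · ·
    · · · · · · · · # · · ·
    · · · · · · · · · · · ·
    · · · · · · · # · · · ·
    · · · · · · · # · · · ·
    · · · · · · · · · · · ·

Z-buffer (winner per pixel, '.' = empty):
  . . . . . . . . 0 . . .
  . . . . . . . . 0 0 0 .
  . . . . . . . . . 0 . .
  . . . . . . . . . 1 . .
  . . . . . . . . 1 0 . .
  . . . . . . . . 1 . . .
  . . . . . . . . . . . .
  . . . . . . . 1 . . . .
  . . . . . . . 1 . . . .
  . . . . . . . . . . . .

Final: 1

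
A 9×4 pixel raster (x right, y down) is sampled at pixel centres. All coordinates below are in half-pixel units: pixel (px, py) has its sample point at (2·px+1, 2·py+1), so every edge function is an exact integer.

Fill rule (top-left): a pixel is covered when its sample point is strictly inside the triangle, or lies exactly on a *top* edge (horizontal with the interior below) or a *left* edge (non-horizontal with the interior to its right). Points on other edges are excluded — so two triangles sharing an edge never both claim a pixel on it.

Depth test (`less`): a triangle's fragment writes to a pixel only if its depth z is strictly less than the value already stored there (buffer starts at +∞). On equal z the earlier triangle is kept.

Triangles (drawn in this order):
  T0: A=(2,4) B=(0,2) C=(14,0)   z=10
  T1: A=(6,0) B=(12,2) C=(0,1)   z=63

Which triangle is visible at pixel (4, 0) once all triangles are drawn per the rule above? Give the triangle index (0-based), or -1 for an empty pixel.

T0:
  2·area = 32
  edge (2, 4)→(0, 2): d=(-2,-2) top-left  bias=+0
  edge (0, 2)→(14, 0): d=(14,-2) top-left  bias=+0
  edge (14, 0)→(2, 4): d=(-12,4) right/bottom  bias=-1
    (3,0)@(7, 1): e=[16,0,16] → #  [on edge]
    (4,0)@(9, 1): e=[20,4,8] → #
    (5,0)@(11, 1): e=[24,8,0] → ·  [on edge]
    (0,1)@(1, 3): e=[0,16,16] → #  [on edge]
    (1,1)@(3, 3): e=[4,20,8] → #
    (2,1)@(5, 3): e=[8,24,0] → ·  [on edge]
    (3,1)@(7, 3): e=[12,28,-8] → ·
    (4,1)@(9, 3): e=[16,32,-16] → ·
    (0,2)@(1, 5): e=[-4,44,-8] → ·
    (1,2)@(3, 5): e=[0,48,-16] → ·  [on edge]
    (2,3)@(5, 7): e=[0,80,-48] → ·  [on edge]
  covered (4 px):
    · · · # # · · · ·
    # # · · · · · · ·
    · · · · · · · · ·
    · · · · · · · · ·
T1:
  2·area = 18
  edge (6, 0)→(12, 2): d=(6,2) right/bottom  bias=-1
  edge (12, 2)→(0, 1): d=(-12,-1) top-left  bias=+0
  edge (0, 1)→(6, 0): d=(6,-1) top-left  bias=+0
    (0,0)@(1, 1): e=[16,1,1] → #
    (1,0)@(3, 1): e=[12,3,3] → #
    (2,0)@(5, 1): e=[8,5,5] → #
    (3,0)@(7, 1): e=[4,7,7] → #
    (4,0)@(9, 1): e=[0,9,9] → ·  [on edge]
    (0,1)@(1, 3): e=[28,-23,13] → ·
    (1,1)@(3, 3): e=[24,-21,15] → ·
    (2,1)@(5, 3): e=[20,-19,17] → ·
    (3,1)@(7, 3): e=[16,-17,19] → ·
    (7,1)@(15, 3): e=[0,-9,27] → ·  [on edge]
  covered (4 px):
    # # # # · · · · ·
    · · · · · · · · ·
    · · · · · · · · ·
    · · · · · · · · ·

Z-buffer (winner per pixel, '.' = empty):
  1 1 1 0 0 . . . .
  0 0 . . . . . . .
  . . . . . . . . .
  . . . . . . . . .

Answer: 0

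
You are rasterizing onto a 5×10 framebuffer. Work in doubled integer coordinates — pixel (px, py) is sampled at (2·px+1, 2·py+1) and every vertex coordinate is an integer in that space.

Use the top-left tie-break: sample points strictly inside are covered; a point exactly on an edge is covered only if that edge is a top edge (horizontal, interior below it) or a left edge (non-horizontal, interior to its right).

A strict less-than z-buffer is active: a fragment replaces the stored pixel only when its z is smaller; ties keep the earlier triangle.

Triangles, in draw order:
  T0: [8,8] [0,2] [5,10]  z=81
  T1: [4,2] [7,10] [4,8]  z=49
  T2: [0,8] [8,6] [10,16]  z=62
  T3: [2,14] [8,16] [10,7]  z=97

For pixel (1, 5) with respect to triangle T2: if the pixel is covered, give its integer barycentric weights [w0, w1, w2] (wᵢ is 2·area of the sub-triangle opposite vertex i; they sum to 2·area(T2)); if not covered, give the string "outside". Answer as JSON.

T0:
  2·area = 34  (B↔C swapped to make it positive)
  edge (8, 8)→(5, 10): d=(-3,2) right/bottom  bias=-1
  edge (5, 10)→(0, 2): d=(-5,-8) top-left  bias=+0
  edge (0, 2)→(8, 8): d=(8,6) right/bottom  bias=-1
    (0,1)@(1, 3): e=[29,3,2] → #
    (1,1)@(3, 3): e=[25,19,-10] → ·
    (0,2)@(1, 5): e=[23,-7,18] → ·
    (1,2)@(3, 5): e=[19,9,6] → #
    (2,2)@(5, 5): e=[15,25,-6] → ·
    (1,3)@(3, 7): e=[13,-1,22] → ·
    (2,3)@(5, 7): e=[9,15,10] → #
    (3,3)@(7, 7): e=[5,31,-2] → ·
    (2,4)@(5, 9): e=[3,5,26] → #
    (3,4)@(7, 9): e=[-1,21,14] → ·
    (2,5)@(5, 11): e=[-3,-5,42] → ·
  covered (4 px):
    · · · · ·
    # · · · ·
    · # · · ·
    · · # · ·
    · · # · ·
    · · · · ·
    · · · · ·
    · · · · ·
    · · · · ·
    · · · · ·
T1:
  2·area = 18
  edge (4, 2)→(7, 10): d=(3,8) right/bottom  bias=-1
  edge (7, 10)→(4, 8): d=(-3,-2) top-left  bias=+0
  edge (4, 8)→(4, 2): d=(0,-6) top-left  bias=+0
    (2,2)@(5, 5): e=[1,11,6] → #
    (3,2)@(7, 5): e=[-15,15,18] → ·
    (2,3)@(5, 7): e=[7,5,6] → #
    (3,3)@(7, 7): e=[-9,9,18] → ·
    (2,4)@(5, 9): e=[13,-1,6] → ·
  covered (2 px):
    · · · · ·
    · · · · ·
    · · # · ·
    · · # · ·
    · · · · ·
    · · · · ·
    · · · · ·
    · · · · ·
    · · · · ·
    · · · · ·
T2:
  2·area = 84
  edge (0, 8)→(8, 6): d=(8,-2) top-left  bias=+0
  edge (8, 6)→(10, 16): d=(2,10) right/bottom  bias=-1
  edge (10, 16)→(0, 8): d=(-10,-8) top-left  bias=+0
    (3,0)@(7, 1): e=[-42,0,126] → ·  [on edge]
    (2,3)@(5, 7): e=[2,32,50] → #
    (3,3)@(7, 7): e=[6,12,66] → #
    (4,3)@(9, 7): e=[10,-8,82] → ·
    (1,4)@(3, 9): e=[14,56,14] → #
    (4,4)@(9, 9): e=[26,-4,62] → ·
    (1,5)@(3, 11): e=[30,60,-6] → ·
    (2,5)@(5, 11): e=[34,40,10] → #
    (4,5)@(9, 11): e=[42,0,42] → ·  [on edge]
    (2,6)@(5, 13): e=[50,44,-10] → ·
    (3,6)@(7, 13): e=[54,24,6] → #
    (4,6)@(9, 13): e=[58,4,22] → #
  covered (10 px):
    · · · · ·
    · · · · ·
    · · · · ·
    · · # # ·
    · # # # ·
    · · # # ·
    · · · # #
    · · · · #
    · · · · ·
    · · · · ·
T3:
  2·area = 58  (B↔C swapped to make it positive)
  edge (2, 14)→(10, 7): d=(8,-7) top-left  bias=+0
  edge (10, 7)→(8, 16): d=(-2,9) right/bottom  bias=-1
  edge (8, 16)→(2, 14): d=(-6,-2) top-left  bias=+0
    (4,4)@(9, 9): e=[9,5,44] → #
    (3,5)@(7, 11): e=[11,19,28] → #
    (2,6)@(5, 13): e=[13,33,12] → #
    (4,6)@(9, 13): e=[41,-3,20] → ·
    (2,7)@(5, 15): e=[29,29,0] → #  [on edge]
    (4,7)@(9, 15): e=[57,-7,8] → ·
    (2,8)@(5, 17): e=[45,25,-12] → ·
    (3,8)@(7, 17): e=[59,7,-8] → ·
  covered (7 px):
    · · · · ·
    · · · · ·
    · · · · ·
    · · · · ·
    · · · · #
    · · · # #
    · · # # ·
    · · # # ·
    · · · · ·
    · · · · ·

Result: "outside"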